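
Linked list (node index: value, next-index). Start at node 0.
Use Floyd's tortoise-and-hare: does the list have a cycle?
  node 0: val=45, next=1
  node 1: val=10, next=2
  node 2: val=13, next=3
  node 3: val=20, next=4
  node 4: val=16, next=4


Floyd's tortoise (slow, +1) and hare (fast, +2):
  init: slow=0, fast=0
  step 1: slow=1, fast=2
  step 2: slow=2, fast=4
  step 3: slow=3, fast=4
  step 4: slow=4, fast=4
  slow == fast at node 4: cycle detected

Cycle: yes


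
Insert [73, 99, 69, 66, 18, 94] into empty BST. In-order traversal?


Insert 73: root
Insert 99: R from 73
Insert 69: L from 73
Insert 66: L from 73 -> L from 69
Insert 18: L from 73 -> L from 69 -> L from 66
Insert 94: R from 73 -> L from 99

In-order: [18, 66, 69, 73, 94, 99]


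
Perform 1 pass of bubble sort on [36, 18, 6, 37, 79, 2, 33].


Initial: [36, 18, 6, 37, 79, 2, 33]
Pass 1: [18, 6, 36, 37, 2, 33, 79] (4 swaps)

After 1 pass: [18, 6, 36, 37, 2, 33, 79]


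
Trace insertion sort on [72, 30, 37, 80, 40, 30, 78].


Initial: [72, 30, 37, 80, 40, 30, 78]
Insert 30: [30, 72, 37, 80, 40, 30, 78]
Insert 37: [30, 37, 72, 80, 40, 30, 78]
Insert 80: [30, 37, 72, 80, 40, 30, 78]
Insert 40: [30, 37, 40, 72, 80, 30, 78]
Insert 30: [30, 30, 37, 40, 72, 80, 78]
Insert 78: [30, 30, 37, 40, 72, 78, 80]

Sorted: [30, 30, 37, 40, 72, 78, 80]


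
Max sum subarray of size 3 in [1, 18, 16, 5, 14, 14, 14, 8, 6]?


[0:3]: 35
[1:4]: 39
[2:5]: 35
[3:6]: 33
[4:7]: 42
[5:8]: 36
[6:9]: 28

Max: 42 at [4:7]


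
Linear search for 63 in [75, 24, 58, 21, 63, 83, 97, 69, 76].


i=0: 75!=63
i=1: 24!=63
i=2: 58!=63
i=3: 21!=63
i=4: 63==63 found!

Found at 4, 5 comps


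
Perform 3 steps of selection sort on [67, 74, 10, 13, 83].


Initial: [67, 74, 10, 13, 83]
Step 1: min=10 at 2
  Swap: [10, 74, 67, 13, 83]
Step 2: min=13 at 3
  Swap: [10, 13, 67, 74, 83]
Step 3: min=67 at 2
  Swap: [10, 13, 67, 74, 83]

After 3 steps: [10, 13, 67, 74, 83]


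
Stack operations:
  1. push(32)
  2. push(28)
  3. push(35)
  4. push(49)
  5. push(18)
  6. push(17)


push(32) -> [32]
push(28) -> [32, 28]
push(35) -> [32, 28, 35]
push(49) -> [32, 28, 35, 49]
push(18) -> [32, 28, 35, 49, 18]
push(17) -> [32, 28, 35, 49, 18, 17]

Final stack: [32, 28, 35, 49, 18, 17]


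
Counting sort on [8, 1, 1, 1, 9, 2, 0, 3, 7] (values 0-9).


Input: [8, 1, 1, 1, 9, 2, 0, 3, 7]
Counts: [1, 3, 1, 1, 0, 0, 0, 1, 1, 1]

Sorted: [0, 1, 1, 1, 2, 3, 7, 8, 9]


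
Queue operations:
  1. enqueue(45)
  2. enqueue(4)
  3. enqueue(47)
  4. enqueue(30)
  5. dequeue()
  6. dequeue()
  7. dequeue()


enqueue(45) -> [45]
enqueue(4) -> [45, 4]
enqueue(47) -> [45, 4, 47]
enqueue(30) -> [45, 4, 47, 30]
dequeue()->45, [4, 47, 30]
dequeue()->4, [47, 30]
dequeue()->47, [30]

Final queue: [30]


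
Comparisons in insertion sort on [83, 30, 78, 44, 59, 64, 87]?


Algorithm: insertion sort
Input: [83, 30, 78, 44, 59, 64, 87]
Sorted: [30, 44, 59, 64, 78, 83, 87]

13


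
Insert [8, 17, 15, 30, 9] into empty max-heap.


Insert 8: [8]
Insert 17: [17, 8]
Insert 15: [17, 8, 15]
Insert 30: [30, 17, 15, 8]
Insert 9: [30, 17, 15, 8, 9]

Final heap: [30, 17, 15, 8, 9]


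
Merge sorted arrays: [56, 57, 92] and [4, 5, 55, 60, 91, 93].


Take 4 from B
Take 5 from B
Take 55 from B
Take 56 from A
Take 57 from A
Take 60 from B
Take 91 from B
Take 92 from A

Merged: [4, 5, 55, 56, 57, 60, 91, 92, 93]


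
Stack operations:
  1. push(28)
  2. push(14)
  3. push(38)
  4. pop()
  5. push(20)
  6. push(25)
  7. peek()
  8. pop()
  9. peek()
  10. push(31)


push(28) -> [28]
push(14) -> [28, 14]
push(38) -> [28, 14, 38]
pop()->38, [28, 14]
push(20) -> [28, 14, 20]
push(25) -> [28, 14, 20, 25]
peek()->25
pop()->25, [28, 14, 20]
peek()->20
push(31) -> [28, 14, 20, 31]

Final stack: [28, 14, 20, 31]


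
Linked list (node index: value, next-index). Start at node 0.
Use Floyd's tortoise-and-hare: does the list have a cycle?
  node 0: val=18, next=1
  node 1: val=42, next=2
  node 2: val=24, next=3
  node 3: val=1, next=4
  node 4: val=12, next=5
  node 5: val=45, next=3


Floyd's tortoise (slow, +1) and hare (fast, +2):
  init: slow=0, fast=0
  step 1: slow=1, fast=2
  step 2: slow=2, fast=4
  step 3: slow=3, fast=3
  slow == fast at node 3: cycle detected

Cycle: yes


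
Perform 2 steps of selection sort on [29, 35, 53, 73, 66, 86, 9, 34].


Initial: [29, 35, 53, 73, 66, 86, 9, 34]
Step 1: min=9 at 6
  Swap: [9, 35, 53, 73, 66, 86, 29, 34]
Step 2: min=29 at 6
  Swap: [9, 29, 53, 73, 66, 86, 35, 34]

After 2 steps: [9, 29, 53, 73, 66, 86, 35, 34]


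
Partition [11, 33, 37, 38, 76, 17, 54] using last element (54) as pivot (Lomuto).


Pivot: 54
  11 <= 54: advance i (no swap)
  33 <= 54: advance i (no swap)
  37 <= 54: advance i (no swap)
  38 <= 54: advance i (no swap)
  17 <= 54: swap -> [11, 33, 37, 38, 17, 76, 54]
Place pivot at 5: [11, 33, 37, 38, 17, 54, 76]

Partitioned: [11, 33, 37, 38, 17, 54, 76]


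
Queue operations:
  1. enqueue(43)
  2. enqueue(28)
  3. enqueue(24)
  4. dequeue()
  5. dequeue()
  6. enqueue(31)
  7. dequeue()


enqueue(43) -> [43]
enqueue(28) -> [43, 28]
enqueue(24) -> [43, 28, 24]
dequeue()->43, [28, 24]
dequeue()->28, [24]
enqueue(31) -> [24, 31]
dequeue()->24, [31]

Final queue: [31]


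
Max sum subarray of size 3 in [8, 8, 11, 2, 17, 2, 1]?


[0:3]: 27
[1:4]: 21
[2:5]: 30
[3:6]: 21
[4:7]: 20

Max: 30 at [2:5]


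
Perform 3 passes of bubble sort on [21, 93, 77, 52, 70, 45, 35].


Initial: [21, 93, 77, 52, 70, 45, 35]
Pass 1: [21, 77, 52, 70, 45, 35, 93] (5 swaps)
Pass 2: [21, 52, 70, 45, 35, 77, 93] (4 swaps)
Pass 3: [21, 52, 45, 35, 70, 77, 93] (2 swaps)

After 3 passes: [21, 52, 45, 35, 70, 77, 93]


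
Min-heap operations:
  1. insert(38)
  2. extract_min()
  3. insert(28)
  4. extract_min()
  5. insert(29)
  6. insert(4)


insert(38) -> [38]
extract_min()->38, []
insert(28) -> [28]
extract_min()->28, []
insert(29) -> [29]
insert(4) -> [4, 29]

Final heap: [4, 29]


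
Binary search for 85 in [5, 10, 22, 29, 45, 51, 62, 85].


Step 1: lo=0, hi=7, mid=3, val=29
Step 2: lo=4, hi=7, mid=5, val=51
Step 3: lo=6, hi=7, mid=6, val=62
Step 4: lo=7, hi=7, mid=7, val=85

Found at index 7


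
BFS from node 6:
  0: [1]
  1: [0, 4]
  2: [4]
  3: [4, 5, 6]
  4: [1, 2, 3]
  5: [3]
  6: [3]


Visit 6, enqueue [3]
Visit 3, enqueue [4, 5]
Visit 4, enqueue [1, 2]
Visit 5, enqueue []
Visit 1, enqueue [0]
Visit 2, enqueue []
Visit 0, enqueue []

BFS order: [6, 3, 4, 5, 1, 2, 0]


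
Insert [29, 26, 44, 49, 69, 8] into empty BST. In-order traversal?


Insert 29: root
Insert 26: L from 29
Insert 44: R from 29
Insert 49: R from 29 -> R from 44
Insert 69: R from 29 -> R from 44 -> R from 49
Insert 8: L from 29 -> L from 26

In-order: [8, 26, 29, 44, 49, 69]


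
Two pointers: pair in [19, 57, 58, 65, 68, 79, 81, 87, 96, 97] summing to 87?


lo=0(19)+hi=9(97)=116
lo=0(19)+hi=8(96)=115
lo=0(19)+hi=7(87)=106
lo=0(19)+hi=6(81)=100
lo=0(19)+hi=5(79)=98
lo=0(19)+hi=4(68)=87

Yes: 19+68=87


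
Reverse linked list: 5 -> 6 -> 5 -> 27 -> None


Step 1: curr=5, set curr.next=prev(None) | reversed so far: 5
Step 2: curr=6, set curr.next=prev(5) | reversed so far: 6 -> 5
Step 3: curr=5, set curr.next=prev(6) | reversed so far: 5 -> 6 -> 5
Step 4: curr=27, set curr.next=prev(5) | reversed so far: 27 -> 5 -> 6 -> 5

27 -> 5 -> 6 -> 5 -> None


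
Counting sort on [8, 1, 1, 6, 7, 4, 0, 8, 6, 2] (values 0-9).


Input: [8, 1, 1, 6, 7, 4, 0, 8, 6, 2]
Counts: [1, 2, 1, 0, 1, 0, 2, 1, 2, 0]

Sorted: [0, 1, 1, 2, 4, 6, 6, 7, 8, 8]


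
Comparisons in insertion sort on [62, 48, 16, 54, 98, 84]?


Algorithm: insertion sort
Input: [62, 48, 16, 54, 98, 84]
Sorted: [16, 48, 54, 62, 84, 98]

8


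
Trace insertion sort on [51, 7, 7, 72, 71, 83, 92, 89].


Initial: [51, 7, 7, 72, 71, 83, 92, 89]
Insert 7: [7, 51, 7, 72, 71, 83, 92, 89]
Insert 7: [7, 7, 51, 72, 71, 83, 92, 89]
Insert 72: [7, 7, 51, 72, 71, 83, 92, 89]
Insert 71: [7, 7, 51, 71, 72, 83, 92, 89]
Insert 83: [7, 7, 51, 71, 72, 83, 92, 89]
Insert 92: [7, 7, 51, 71, 72, 83, 92, 89]
Insert 89: [7, 7, 51, 71, 72, 83, 89, 92]

Sorted: [7, 7, 51, 71, 72, 83, 89, 92]


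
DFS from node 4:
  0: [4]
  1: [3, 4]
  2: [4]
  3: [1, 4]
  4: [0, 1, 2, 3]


Visit 4, push [3, 2, 1, 0]
Visit 0, push []
Visit 1, push [3]
Visit 3, push []
Visit 2, push []

DFS order: [4, 0, 1, 3, 2]


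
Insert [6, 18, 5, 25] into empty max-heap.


Insert 6: [6]
Insert 18: [18, 6]
Insert 5: [18, 6, 5]
Insert 25: [25, 18, 5, 6]

Final heap: [25, 18, 5, 6]


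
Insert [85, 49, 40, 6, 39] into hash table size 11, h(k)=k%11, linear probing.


Insert 85: h=8 -> slot 8
Insert 49: h=5 -> slot 5
Insert 40: h=7 -> slot 7
Insert 6: h=6 -> slot 6
Insert 39: h=6, 3 probes -> slot 9

Table: [None, None, None, None, None, 49, 6, 40, 85, 39, None]


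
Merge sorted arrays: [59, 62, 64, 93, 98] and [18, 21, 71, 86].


Take 18 from B
Take 21 from B
Take 59 from A
Take 62 from A
Take 64 from A
Take 71 from B
Take 86 from B

Merged: [18, 21, 59, 62, 64, 71, 86, 93, 98]


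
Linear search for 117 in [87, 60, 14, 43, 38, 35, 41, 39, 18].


i=0: 87!=117
i=1: 60!=117
i=2: 14!=117
i=3: 43!=117
i=4: 38!=117
i=5: 35!=117
i=6: 41!=117
i=7: 39!=117
i=8: 18!=117

Not found, 9 comps


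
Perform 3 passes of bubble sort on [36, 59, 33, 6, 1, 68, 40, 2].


Initial: [36, 59, 33, 6, 1, 68, 40, 2]
Pass 1: [36, 33, 6, 1, 59, 40, 2, 68] (5 swaps)
Pass 2: [33, 6, 1, 36, 40, 2, 59, 68] (5 swaps)
Pass 3: [6, 1, 33, 36, 2, 40, 59, 68] (3 swaps)

After 3 passes: [6, 1, 33, 36, 2, 40, 59, 68]


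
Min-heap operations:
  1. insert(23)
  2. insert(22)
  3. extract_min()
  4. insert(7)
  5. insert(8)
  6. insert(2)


insert(23) -> [23]
insert(22) -> [22, 23]
extract_min()->22, [23]
insert(7) -> [7, 23]
insert(8) -> [7, 23, 8]
insert(2) -> [2, 7, 8, 23]

Final heap: [2, 7, 8, 23]


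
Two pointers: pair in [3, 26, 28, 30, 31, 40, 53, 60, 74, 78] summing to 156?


lo=0(3)+hi=9(78)=81
lo=1(26)+hi=9(78)=104
lo=2(28)+hi=9(78)=106
lo=3(30)+hi=9(78)=108
lo=4(31)+hi=9(78)=109
lo=5(40)+hi=9(78)=118
lo=6(53)+hi=9(78)=131
lo=7(60)+hi=9(78)=138
lo=8(74)+hi=9(78)=152

No pair found


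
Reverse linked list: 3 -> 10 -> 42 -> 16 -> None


Step 1: curr=3, set curr.next=prev(None) | reversed so far: 3
Step 2: curr=10, set curr.next=prev(3) | reversed so far: 10 -> 3
Step 3: curr=42, set curr.next=prev(10) | reversed so far: 42 -> 10 -> 3
Step 4: curr=16, set curr.next=prev(42) | reversed so far: 16 -> 42 -> 10 -> 3

16 -> 42 -> 10 -> 3 -> None


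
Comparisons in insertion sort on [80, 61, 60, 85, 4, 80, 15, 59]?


Algorithm: insertion sort
Input: [80, 61, 60, 85, 4, 80, 15, 59]
Sorted: [4, 15, 59, 60, 61, 80, 80, 85]

22


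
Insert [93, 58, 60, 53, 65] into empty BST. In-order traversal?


Insert 93: root
Insert 58: L from 93
Insert 60: L from 93 -> R from 58
Insert 53: L from 93 -> L from 58
Insert 65: L from 93 -> R from 58 -> R from 60

In-order: [53, 58, 60, 65, 93]


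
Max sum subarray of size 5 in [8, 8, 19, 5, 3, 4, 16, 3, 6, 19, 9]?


[0:5]: 43
[1:6]: 39
[2:7]: 47
[3:8]: 31
[4:9]: 32
[5:10]: 48
[6:11]: 53

Max: 53 at [6:11]


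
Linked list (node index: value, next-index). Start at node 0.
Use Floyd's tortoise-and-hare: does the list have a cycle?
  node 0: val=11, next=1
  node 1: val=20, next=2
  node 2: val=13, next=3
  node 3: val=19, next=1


Floyd's tortoise (slow, +1) and hare (fast, +2):
  init: slow=0, fast=0
  step 1: slow=1, fast=2
  step 2: slow=2, fast=1
  step 3: slow=3, fast=3
  slow == fast at node 3: cycle detected

Cycle: yes


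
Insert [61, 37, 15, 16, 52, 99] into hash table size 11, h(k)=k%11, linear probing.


Insert 61: h=6 -> slot 6
Insert 37: h=4 -> slot 4
Insert 15: h=4, 1 probes -> slot 5
Insert 16: h=5, 2 probes -> slot 7
Insert 52: h=8 -> slot 8
Insert 99: h=0 -> slot 0

Table: [99, None, None, None, 37, 15, 61, 16, 52, None, None]


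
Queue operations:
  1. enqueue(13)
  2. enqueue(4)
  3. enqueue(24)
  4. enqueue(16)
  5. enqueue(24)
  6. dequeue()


enqueue(13) -> [13]
enqueue(4) -> [13, 4]
enqueue(24) -> [13, 4, 24]
enqueue(16) -> [13, 4, 24, 16]
enqueue(24) -> [13, 4, 24, 16, 24]
dequeue()->13, [4, 24, 16, 24]

Final queue: [4, 24, 16, 24]


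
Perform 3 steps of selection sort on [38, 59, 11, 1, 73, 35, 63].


Initial: [38, 59, 11, 1, 73, 35, 63]
Step 1: min=1 at 3
  Swap: [1, 59, 11, 38, 73, 35, 63]
Step 2: min=11 at 2
  Swap: [1, 11, 59, 38, 73, 35, 63]
Step 3: min=35 at 5
  Swap: [1, 11, 35, 38, 73, 59, 63]

After 3 steps: [1, 11, 35, 38, 73, 59, 63]


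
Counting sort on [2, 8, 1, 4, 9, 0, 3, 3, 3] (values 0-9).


Input: [2, 8, 1, 4, 9, 0, 3, 3, 3]
Counts: [1, 1, 1, 3, 1, 0, 0, 0, 1, 1]

Sorted: [0, 1, 2, 3, 3, 3, 4, 8, 9]


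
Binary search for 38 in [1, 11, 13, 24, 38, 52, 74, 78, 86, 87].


Step 1: lo=0, hi=9, mid=4, val=38

Found at index 4


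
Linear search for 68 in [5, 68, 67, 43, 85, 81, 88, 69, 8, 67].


i=0: 5!=68
i=1: 68==68 found!

Found at 1, 2 comps


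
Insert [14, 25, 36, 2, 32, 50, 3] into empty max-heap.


Insert 14: [14]
Insert 25: [25, 14]
Insert 36: [36, 14, 25]
Insert 2: [36, 14, 25, 2]
Insert 32: [36, 32, 25, 2, 14]
Insert 50: [50, 32, 36, 2, 14, 25]
Insert 3: [50, 32, 36, 2, 14, 25, 3]

Final heap: [50, 32, 36, 2, 14, 25, 3]


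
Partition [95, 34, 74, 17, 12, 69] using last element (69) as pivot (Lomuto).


Pivot: 69
  34 <= 69: swap -> [34, 95, 74, 17, 12, 69]
  17 <= 69: swap -> [34, 17, 74, 95, 12, 69]
  12 <= 69: swap -> [34, 17, 12, 95, 74, 69]
Place pivot at 3: [34, 17, 12, 69, 74, 95]

Partitioned: [34, 17, 12, 69, 74, 95]


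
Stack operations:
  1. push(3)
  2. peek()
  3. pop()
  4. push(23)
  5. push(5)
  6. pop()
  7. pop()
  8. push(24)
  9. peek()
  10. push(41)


push(3) -> [3]
peek()->3
pop()->3, []
push(23) -> [23]
push(5) -> [23, 5]
pop()->5, [23]
pop()->23, []
push(24) -> [24]
peek()->24
push(41) -> [24, 41]

Final stack: [24, 41]


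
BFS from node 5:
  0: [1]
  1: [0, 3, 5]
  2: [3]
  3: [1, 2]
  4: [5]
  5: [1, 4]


Visit 5, enqueue [1, 4]
Visit 1, enqueue [0, 3]
Visit 4, enqueue []
Visit 0, enqueue []
Visit 3, enqueue [2]
Visit 2, enqueue []

BFS order: [5, 1, 4, 0, 3, 2]


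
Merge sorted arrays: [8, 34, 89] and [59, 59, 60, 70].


Take 8 from A
Take 34 from A
Take 59 from B
Take 59 from B
Take 60 from B
Take 70 from B

Merged: [8, 34, 59, 59, 60, 70, 89]


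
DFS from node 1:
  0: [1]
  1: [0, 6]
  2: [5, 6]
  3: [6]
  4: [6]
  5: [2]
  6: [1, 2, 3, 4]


Visit 1, push [6, 0]
Visit 0, push []
Visit 6, push [4, 3, 2]
Visit 2, push [5]
Visit 5, push []
Visit 3, push []
Visit 4, push []

DFS order: [1, 0, 6, 2, 5, 3, 4]


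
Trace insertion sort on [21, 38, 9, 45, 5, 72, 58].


Initial: [21, 38, 9, 45, 5, 72, 58]
Insert 38: [21, 38, 9, 45, 5, 72, 58]
Insert 9: [9, 21, 38, 45, 5, 72, 58]
Insert 45: [9, 21, 38, 45, 5, 72, 58]
Insert 5: [5, 9, 21, 38, 45, 72, 58]
Insert 72: [5, 9, 21, 38, 45, 72, 58]
Insert 58: [5, 9, 21, 38, 45, 58, 72]

Sorted: [5, 9, 21, 38, 45, 58, 72]


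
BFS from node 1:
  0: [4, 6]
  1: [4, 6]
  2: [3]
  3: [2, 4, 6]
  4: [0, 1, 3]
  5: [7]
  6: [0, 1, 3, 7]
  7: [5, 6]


Visit 1, enqueue [4, 6]
Visit 4, enqueue [0, 3]
Visit 6, enqueue [7]
Visit 0, enqueue []
Visit 3, enqueue [2]
Visit 7, enqueue [5]
Visit 2, enqueue []
Visit 5, enqueue []

BFS order: [1, 4, 6, 0, 3, 7, 2, 5]


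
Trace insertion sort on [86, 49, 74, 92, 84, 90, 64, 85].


Initial: [86, 49, 74, 92, 84, 90, 64, 85]
Insert 49: [49, 86, 74, 92, 84, 90, 64, 85]
Insert 74: [49, 74, 86, 92, 84, 90, 64, 85]
Insert 92: [49, 74, 86, 92, 84, 90, 64, 85]
Insert 84: [49, 74, 84, 86, 92, 90, 64, 85]
Insert 90: [49, 74, 84, 86, 90, 92, 64, 85]
Insert 64: [49, 64, 74, 84, 86, 90, 92, 85]
Insert 85: [49, 64, 74, 84, 85, 86, 90, 92]

Sorted: [49, 64, 74, 84, 85, 86, 90, 92]


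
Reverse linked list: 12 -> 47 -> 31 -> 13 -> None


Step 1: curr=12, set curr.next=prev(None) | reversed so far: 12
Step 2: curr=47, set curr.next=prev(12) | reversed so far: 47 -> 12
Step 3: curr=31, set curr.next=prev(47) | reversed so far: 31 -> 47 -> 12
Step 4: curr=13, set curr.next=prev(31) | reversed so far: 13 -> 31 -> 47 -> 12

13 -> 31 -> 47 -> 12 -> None


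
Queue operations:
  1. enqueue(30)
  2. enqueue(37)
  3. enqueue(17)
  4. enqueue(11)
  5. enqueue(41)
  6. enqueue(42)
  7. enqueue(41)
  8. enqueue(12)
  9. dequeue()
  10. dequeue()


enqueue(30) -> [30]
enqueue(37) -> [30, 37]
enqueue(17) -> [30, 37, 17]
enqueue(11) -> [30, 37, 17, 11]
enqueue(41) -> [30, 37, 17, 11, 41]
enqueue(42) -> [30, 37, 17, 11, 41, 42]
enqueue(41) -> [30, 37, 17, 11, 41, 42, 41]
enqueue(12) -> [30, 37, 17, 11, 41, 42, 41, 12]
dequeue()->30, [37, 17, 11, 41, 42, 41, 12]
dequeue()->37, [17, 11, 41, 42, 41, 12]

Final queue: [17, 11, 41, 42, 41, 12]


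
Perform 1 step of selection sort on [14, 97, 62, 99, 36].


Initial: [14, 97, 62, 99, 36]
Step 1: min=14 at 0
  Swap: [14, 97, 62, 99, 36]

After 1 step: [14, 97, 62, 99, 36]


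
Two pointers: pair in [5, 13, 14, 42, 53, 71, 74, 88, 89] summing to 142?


lo=0(5)+hi=8(89)=94
lo=1(13)+hi=8(89)=102
lo=2(14)+hi=8(89)=103
lo=3(42)+hi=8(89)=131
lo=4(53)+hi=8(89)=142

Yes: 53+89=142


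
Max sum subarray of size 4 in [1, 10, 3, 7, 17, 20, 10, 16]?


[0:4]: 21
[1:5]: 37
[2:6]: 47
[3:7]: 54
[4:8]: 63

Max: 63 at [4:8]


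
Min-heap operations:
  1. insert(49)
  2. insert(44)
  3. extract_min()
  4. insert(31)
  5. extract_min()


insert(49) -> [49]
insert(44) -> [44, 49]
extract_min()->44, [49]
insert(31) -> [31, 49]
extract_min()->31, [49]

Final heap: [49]


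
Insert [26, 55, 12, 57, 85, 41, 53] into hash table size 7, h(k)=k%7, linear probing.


Insert 26: h=5 -> slot 5
Insert 55: h=6 -> slot 6
Insert 12: h=5, 2 probes -> slot 0
Insert 57: h=1 -> slot 1
Insert 85: h=1, 1 probes -> slot 2
Insert 41: h=6, 4 probes -> slot 3
Insert 53: h=4 -> slot 4

Table: [12, 57, 85, 41, 53, 26, 55]


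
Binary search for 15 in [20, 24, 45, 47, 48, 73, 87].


Step 1: lo=0, hi=6, mid=3, val=47
Step 2: lo=0, hi=2, mid=1, val=24
Step 3: lo=0, hi=0, mid=0, val=20

Not found


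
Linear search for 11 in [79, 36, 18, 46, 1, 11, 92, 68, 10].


i=0: 79!=11
i=1: 36!=11
i=2: 18!=11
i=3: 46!=11
i=4: 1!=11
i=5: 11==11 found!

Found at 5, 6 comps


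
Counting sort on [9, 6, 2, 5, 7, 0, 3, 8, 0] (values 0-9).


Input: [9, 6, 2, 5, 7, 0, 3, 8, 0]
Counts: [2, 0, 1, 1, 0, 1, 1, 1, 1, 1]

Sorted: [0, 0, 2, 3, 5, 6, 7, 8, 9]


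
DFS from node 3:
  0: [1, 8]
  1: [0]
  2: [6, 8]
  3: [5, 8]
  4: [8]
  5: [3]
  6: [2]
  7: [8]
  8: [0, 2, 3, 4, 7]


Visit 3, push [8, 5]
Visit 5, push []
Visit 8, push [7, 4, 2, 0]
Visit 0, push [1]
Visit 1, push []
Visit 2, push [6]
Visit 6, push []
Visit 4, push []
Visit 7, push []

DFS order: [3, 5, 8, 0, 1, 2, 6, 4, 7]


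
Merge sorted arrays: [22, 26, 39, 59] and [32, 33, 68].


Take 22 from A
Take 26 from A
Take 32 from B
Take 33 from B
Take 39 from A
Take 59 from A

Merged: [22, 26, 32, 33, 39, 59, 68]


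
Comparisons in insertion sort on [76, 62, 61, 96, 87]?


Algorithm: insertion sort
Input: [76, 62, 61, 96, 87]
Sorted: [61, 62, 76, 87, 96]

6


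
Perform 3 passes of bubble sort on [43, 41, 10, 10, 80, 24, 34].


Initial: [43, 41, 10, 10, 80, 24, 34]
Pass 1: [41, 10, 10, 43, 24, 34, 80] (5 swaps)
Pass 2: [10, 10, 41, 24, 34, 43, 80] (4 swaps)
Pass 3: [10, 10, 24, 34, 41, 43, 80] (2 swaps)

After 3 passes: [10, 10, 24, 34, 41, 43, 80]


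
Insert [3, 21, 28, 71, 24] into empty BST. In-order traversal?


Insert 3: root
Insert 21: R from 3
Insert 28: R from 3 -> R from 21
Insert 71: R from 3 -> R from 21 -> R from 28
Insert 24: R from 3 -> R from 21 -> L from 28

In-order: [3, 21, 24, 28, 71]


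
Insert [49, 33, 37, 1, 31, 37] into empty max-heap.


Insert 49: [49]
Insert 33: [49, 33]
Insert 37: [49, 33, 37]
Insert 1: [49, 33, 37, 1]
Insert 31: [49, 33, 37, 1, 31]
Insert 37: [49, 33, 37, 1, 31, 37]

Final heap: [49, 33, 37, 1, 31, 37]


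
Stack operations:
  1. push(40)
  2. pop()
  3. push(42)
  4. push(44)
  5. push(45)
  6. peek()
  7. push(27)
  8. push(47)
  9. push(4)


push(40) -> [40]
pop()->40, []
push(42) -> [42]
push(44) -> [42, 44]
push(45) -> [42, 44, 45]
peek()->45
push(27) -> [42, 44, 45, 27]
push(47) -> [42, 44, 45, 27, 47]
push(4) -> [42, 44, 45, 27, 47, 4]

Final stack: [42, 44, 45, 27, 47, 4]


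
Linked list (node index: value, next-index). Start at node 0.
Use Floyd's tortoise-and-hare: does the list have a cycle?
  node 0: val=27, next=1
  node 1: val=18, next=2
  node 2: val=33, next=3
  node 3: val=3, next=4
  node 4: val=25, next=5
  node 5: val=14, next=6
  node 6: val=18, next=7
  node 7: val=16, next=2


Floyd's tortoise (slow, +1) and hare (fast, +2):
  init: slow=0, fast=0
  step 1: slow=1, fast=2
  step 2: slow=2, fast=4
  step 3: slow=3, fast=6
  step 4: slow=4, fast=2
  step 5: slow=5, fast=4
  step 6: slow=6, fast=6
  slow == fast at node 6: cycle detected

Cycle: yes


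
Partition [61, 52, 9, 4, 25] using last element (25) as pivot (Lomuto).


Pivot: 25
  9 <= 25: swap -> [9, 52, 61, 4, 25]
  4 <= 25: swap -> [9, 4, 61, 52, 25]
Place pivot at 2: [9, 4, 25, 52, 61]

Partitioned: [9, 4, 25, 52, 61]


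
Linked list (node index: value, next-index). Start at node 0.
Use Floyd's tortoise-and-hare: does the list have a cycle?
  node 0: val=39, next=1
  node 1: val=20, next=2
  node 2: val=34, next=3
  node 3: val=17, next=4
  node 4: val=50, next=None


Floyd's tortoise (slow, +1) and hare (fast, +2):
  init: slow=0, fast=0
  step 1: slow=1, fast=2
  step 2: slow=2, fast=4
  step 3: fast -> None, no cycle

Cycle: no


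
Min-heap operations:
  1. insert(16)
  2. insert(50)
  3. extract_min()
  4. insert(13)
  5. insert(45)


insert(16) -> [16]
insert(50) -> [16, 50]
extract_min()->16, [50]
insert(13) -> [13, 50]
insert(45) -> [13, 50, 45]

Final heap: [13, 50, 45]


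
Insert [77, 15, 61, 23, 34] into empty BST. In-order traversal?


Insert 77: root
Insert 15: L from 77
Insert 61: L from 77 -> R from 15
Insert 23: L from 77 -> R from 15 -> L from 61
Insert 34: L from 77 -> R from 15 -> L from 61 -> R from 23

In-order: [15, 23, 34, 61, 77]


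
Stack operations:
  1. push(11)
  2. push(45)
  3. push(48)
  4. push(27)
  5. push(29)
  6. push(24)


push(11) -> [11]
push(45) -> [11, 45]
push(48) -> [11, 45, 48]
push(27) -> [11, 45, 48, 27]
push(29) -> [11, 45, 48, 27, 29]
push(24) -> [11, 45, 48, 27, 29, 24]

Final stack: [11, 45, 48, 27, 29, 24]


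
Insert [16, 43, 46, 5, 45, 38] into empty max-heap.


Insert 16: [16]
Insert 43: [43, 16]
Insert 46: [46, 16, 43]
Insert 5: [46, 16, 43, 5]
Insert 45: [46, 45, 43, 5, 16]
Insert 38: [46, 45, 43, 5, 16, 38]

Final heap: [46, 45, 43, 5, 16, 38]


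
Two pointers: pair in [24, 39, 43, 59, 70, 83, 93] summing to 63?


lo=0(24)+hi=6(93)=117
lo=0(24)+hi=5(83)=107
lo=0(24)+hi=4(70)=94
lo=0(24)+hi=3(59)=83
lo=0(24)+hi=2(43)=67
lo=0(24)+hi=1(39)=63

Yes: 24+39=63


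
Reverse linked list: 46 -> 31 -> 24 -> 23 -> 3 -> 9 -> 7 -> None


Step 1: curr=46, set curr.next=prev(None) | reversed so far: 46
Step 2: curr=31, set curr.next=prev(46) | reversed so far: 31 -> 46
Step 3: curr=24, set curr.next=prev(31) | reversed so far: 24 -> 31 -> 46
Step 4: curr=23, set curr.next=prev(24) | reversed so far: 23 -> 24 -> 31 -> 46
Step 5: curr=3, set curr.next=prev(23) | reversed so far: 3 -> 23 -> 24 -> 31 -> 46
Step 6: curr=9, set curr.next=prev(3) | reversed so far: 9 -> 3 -> 23 -> 24 -> 31 -> 46
Step 7: curr=7, set curr.next=prev(9) | reversed so far: 7 -> 9 -> 3 -> 23 -> 24 -> 31 -> 46

7 -> 9 -> 3 -> 23 -> 24 -> 31 -> 46 -> None


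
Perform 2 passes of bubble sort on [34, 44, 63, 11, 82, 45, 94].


Initial: [34, 44, 63, 11, 82, 45, 94]
Pass 1: [34, 44, 11, 63, 45, 82, 94] (2 swaps)
Pass 2: [34, 11, 44, 45, 63, 82, 94] (2 swaps)

After 2 passes: [34, 11, 44, 45, 63, 82, 94]


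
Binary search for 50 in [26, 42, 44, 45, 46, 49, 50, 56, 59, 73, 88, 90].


Step 1: lo=0, hi=11, mid=5, val=49
Step 2: lo=6, hi=11, mid=8, val=59
Step 3: lo=6, hi=7, mid=6, val=50

Found at index 6


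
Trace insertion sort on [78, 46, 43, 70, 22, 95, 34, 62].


Initial: [78, 46, 43, 70, 22, 95, 34, 62]
Insert 46: [46, 78, 43, 70, 22, 95, 34, 62]
Insert 43: [43, 46, 78, 70, 22, 95, 34, 62]
Insert 70: [43, 46, 70, 78, 22, 95, 34, 62]
Insert 22: [22, 43, 46, 70, 78, 95, 34, 62]
Insert 95: [22, 43, 46, 70, 78, 95, 34, 62]
Insert 34: [22, 34, 43, 46, 70, 78, 95, 62]
Insert 62: [22, 34, 43, 46, 62, 70, 78, 95]

Sorted: [22, 34, 43, 46, 62, 70, 78, 95]


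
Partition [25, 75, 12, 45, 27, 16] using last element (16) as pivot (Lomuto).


Pivot: 16
  12 <= 16: swap -> [12, 75, 25, 45, 27, 16]
Place pivot at 1: [12, 16, 25, 45, 27, 75]

Partitioned: [12, 16, 25, 45, 27, 75]


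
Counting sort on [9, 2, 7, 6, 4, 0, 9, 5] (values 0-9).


Input: [9, 2, 7, 6, 4, 0, 9, 5]
Counts: [1, 0, 1, 0, 1, 1, 1, 1, 0, 2]

Sorted: [0, 2, 4, 5, 6, 7, 9, 9]


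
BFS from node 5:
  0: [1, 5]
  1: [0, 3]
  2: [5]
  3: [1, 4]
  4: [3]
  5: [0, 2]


Visit 5, enqueue [0, 2]
Visit 0, enqueue [1]
Visit 2, enqueue []
Visit 1, enqueue [3]
Visit 3, enqueue [4]
Visit 4, enqueue []

BFS order: [5, 0, 2, 1, 3, 4]


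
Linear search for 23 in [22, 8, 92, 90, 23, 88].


i=0: 22!=23
i=1: 8!=23
i=2: 92!=23
i=3: 90!=23
i=4: 23==23 found!

Found at 4, 5 comps


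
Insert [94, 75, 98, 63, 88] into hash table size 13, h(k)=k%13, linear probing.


Insert 94: h=3 -> slot 3
Insert 75: h=10 -> slot 10
Insert 98: h=7 -> slot 7
Insert 63: h=11 -> slot 11
Insert 88: h=10, 2 probes -> slot 12

Table: [None, None, None, 94, None, None, None, 98, None, None, 75, 63, 88]


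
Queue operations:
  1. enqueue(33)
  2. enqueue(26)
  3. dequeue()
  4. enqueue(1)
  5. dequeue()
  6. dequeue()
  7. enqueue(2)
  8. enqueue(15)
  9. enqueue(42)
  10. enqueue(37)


enqueue(33) -> [33]
enqueue(26) -> [33, 26]
dequeue()->33, [26]
enqueue(1) -> [26, 1]
dequeue()->26, [1]
dequeue()->1, []
enqueue(2) -> [2]
enqueue(15) -> [2, 15]
enqueue(42) -> [2, 15, 42]
enqueue(37) -> [2, 15, 42, 37]

Final queue: [2, 15, 42, 37]


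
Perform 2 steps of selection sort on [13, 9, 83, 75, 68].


Initial: [13, 9, 83, 75, 68]
Step 1: min=9 at 1
  Swap: [9, 13, 83, 75, 68]
Step 2: min=13 at 1
  Swap: [9, 13, 83, 75, 68]

After 2 steps: [9, 13, 83, 75, 68]


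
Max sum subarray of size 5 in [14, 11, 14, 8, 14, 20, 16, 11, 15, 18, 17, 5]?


[0:5]: 61
[1:6]: 67
[2:7]: 72
[3:8]: 69
[4:9]: 76
[5:10]: 80
[6:11]: 77
[7:12]: 66

Max: 80 at [5:10]


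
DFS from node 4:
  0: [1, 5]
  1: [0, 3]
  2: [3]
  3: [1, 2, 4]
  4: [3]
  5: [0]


Visit 4, push [3]
Visit 3, push [2, 1]
Visit 1, push [0]
Visit 0, push [5]
Visit 5, push []
Visit 2, push []

DFS order: [4, 3, 1, 0, 5, 2]


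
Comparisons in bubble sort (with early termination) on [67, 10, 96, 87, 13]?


Algorithm: bubble sort (with early termination)
Input: [67, 10, 96, 87, 13]
Sorted: [10, 13, 67, 87, 96]

10


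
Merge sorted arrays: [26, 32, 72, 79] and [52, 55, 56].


Take 26 from A
Take 32 from A
Take 52 from B
Take 55 from B
Take 56 from B

Merged: [26, 32, 52, 55, 56, 72, 79]


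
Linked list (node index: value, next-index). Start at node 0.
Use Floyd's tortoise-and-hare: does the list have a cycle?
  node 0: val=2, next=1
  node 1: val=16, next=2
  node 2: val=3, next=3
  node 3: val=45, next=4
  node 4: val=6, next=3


Floyd's tortoise (slow, +1) and hare (fast, +2):
  init: slow=0, fast=0
  step 1: slow=1, fast=2
  step 2: slow=2, fast=4
  step 3: slow=3, fast=4
  step 4: slow=4, fast=4
  slow == fast at node 4: cycle detected

Cycle: yes


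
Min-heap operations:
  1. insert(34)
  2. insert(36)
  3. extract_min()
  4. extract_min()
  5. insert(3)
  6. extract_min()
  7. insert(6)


insert(34) -> [34]
insert(36) -> [34, 36]
extract_min()->34, [36]
extract_min()->36, []
insert(3) -> [3]
extract_min()->3, []
insert(6) -> [6]

Final heap: [6]


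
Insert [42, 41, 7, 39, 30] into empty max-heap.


Insert 42: [42]
Insert 41: [42, 41]
Insert 7: [42, 41, 7]
Insert 39: [42, 41, 7, 39]
Insert 30: [42, 41, 7, 39, 30]

Final heap: [42, 41, 7, 39, 30]


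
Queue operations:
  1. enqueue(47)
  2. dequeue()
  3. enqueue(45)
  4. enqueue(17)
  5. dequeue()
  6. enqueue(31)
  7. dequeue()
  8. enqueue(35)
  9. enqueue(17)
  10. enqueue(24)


enqueue(47) -> [47]
dequeue()->47, []
enqueue(45) -> [45]
enqueue(17) -> [45, 17]
dequeue()->45, [17]
enqueue(31) -> [17, 31]
dequeue()->17, [31]
enqueue(35) -> [31, 35]
enqueue(17) -> [31, 35, 17]
enqueue(24) -> [31, 35, 17, 24]

Final queue: [31, 35, 17, 24]


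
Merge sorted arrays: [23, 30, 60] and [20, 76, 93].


Take 20 from B
Take 23 from A
Take 30 from A
Take 60 from A

Merged: [20, 23, 30, 60, 76, 93]


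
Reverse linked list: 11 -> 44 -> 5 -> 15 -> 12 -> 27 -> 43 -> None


Step 1: curr=11, set curr.next=prev(None) | reversed so far: 11
Step 2: curr=44, set curr.next=prev(11) | reversed so far: 44 -> 11
Step 3: curr=5, set curr.next=prev(44) | reversed so far: 5 -> 44 -> 11
Step 4: curr=15, set curr.next=prev(5) | reversed so far: 15 -> 5 -> 44 -> 11
Step 5: curr=12, set curr.next=prev(15) | reversed so far: 12 -> 15 -> 5 -> 44 -> 11
Step 6: curr=27, set curr.next=prev(12) | reversed so far: 27 -> 12 -> 15 -> 5 -> 44 -> 11
Step 7: curr=43, set curr.next=prev(27) | reversed so far: 43 -> 27 -> 12 -> 15 -> 5 -> 44 -> 11

43 -> 27 -> 12 -> 15 -> 5 -> 44 -> 11 -> None


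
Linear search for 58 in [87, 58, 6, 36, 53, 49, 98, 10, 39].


i=0: 87!=58
i=1: 58==58 found!

Found at 1, 2 comps


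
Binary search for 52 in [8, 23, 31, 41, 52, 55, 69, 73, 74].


Step 1: lo=0, hi=8, mid=4, val=52

Found at index 4


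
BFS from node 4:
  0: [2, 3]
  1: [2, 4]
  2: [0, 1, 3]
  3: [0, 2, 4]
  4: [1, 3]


Visit 4, enqueue [1, 3]
Visit 1, enqueue [2]
Visit 3, enqueue [0]
Visit 2, enqueue []
Visit 0, enqueue []

BFS order: [4, 1, 3, 2, 0]


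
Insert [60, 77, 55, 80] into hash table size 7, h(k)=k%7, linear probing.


Insert 60: h=4 -> slot 4
Insert 77: h=0 -> slot 0
Insert 55: h=6 -> slot 6
Insert 80: h=3 -> slot 3

Table: [77, None, None, 80, 60, None, 55]


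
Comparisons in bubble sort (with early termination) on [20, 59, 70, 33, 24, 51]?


Algorithm: bubble sort (with early termination)
Input: [20, 59, 70, 33, 24, 51]
Sorted: [20, 24, 33, 51, 59, 70]

14


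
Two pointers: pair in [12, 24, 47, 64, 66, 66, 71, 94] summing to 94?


lo=0(12)+hi=7(94)=106
lo=0(12)+hi=6(71)=83
lo=1(24)+hi=6(71)=95
lo=1(24)+hi=5(66)=90
lo=2(47)+hi=5(66)=113
lo=2(47)+hi=4(66)=113
lo=2(47)+hi=3(64)=111

No pair found


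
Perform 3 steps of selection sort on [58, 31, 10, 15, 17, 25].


Initial: [58, 31, 10, 15, 17, 25]
Step 1: min=10 at 2
  Swap: [10, 31, 58, 15, 17, 25]
Step 2: min=15 at 3
  Swap: [10, 15, 58, 31, 17, 25]
Step 3: min=17 at 4
  Swap: [10, 15, 17, 31, 58, 25]

After 3 steps: [10, 15, 17, 31, 58, 25]


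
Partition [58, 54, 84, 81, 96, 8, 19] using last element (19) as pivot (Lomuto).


Pivot: 19
  8 <= 19: swap -> [8, 54, 84, 81, 96, 58, 19]
Place pivot at 1: [8, 19, 84, 81, 96, 58, 54]

Partitioned: [8, 19, 84, 81, 96, 58, 54]


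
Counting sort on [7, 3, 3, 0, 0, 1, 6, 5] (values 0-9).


Input: [7, 3, 3, 0, 0, 1, 6, 5]
Counts: [2, 1, 0, 2, 0, 1, 1, 1, 0, 0]

Sorted: [0, 0, 1, 3, 3, 5, 6, 7]


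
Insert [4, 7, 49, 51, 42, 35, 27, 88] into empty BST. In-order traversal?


Insert 4: root
Insert 7: R from 4
Insert 49: R from 4 -> R from 7
Insert 51: R from 4 -> R from 7 -> R from 49
Insert 42: R from 4 -> R from 7 -> L from 49
Insert 35: R from 4 -> R from 7 -> L from 49 -> L from 42
Insert 27: R from 4 -> R from 7 -> L from 49 -> L from 42 -> L from 35
Insert 88: R from 4 -> R from 7 -> R from 49 -> R from 51

In-order: [4, 7, 27, 35, 42, 49, 51, 88]


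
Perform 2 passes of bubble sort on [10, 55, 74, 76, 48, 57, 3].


Initial: [10, 55, 74, 76, 48, 57, 3]
Pass 1: [10, 55, 74, 48, 57, 3, 76] (3 swaps)
Pass 2: [10, 55, 48, 57, 3, 74, 76] (3 swaps)

After 2 passes: [10, 55, 48, 57, 3, 74, 76]


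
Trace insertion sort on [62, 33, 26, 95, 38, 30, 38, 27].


Initial: [62, 33, 26, 95, 38, 30, 38, 27]
Insert 33: [33, 62, 26, 95, 38, 30, 38, 27]
Insert 26: [26, 33, 62, 95, 38, 30, 38, 27]
Insert 95: [26, 33, 62, 95, 38, 30, 38, 27]
Insert 38: [26, 33, 38, 62, 95, 30, 38, 27]
Insert 30: [26, 30, 33, 38, 62, 95, 38, 27]
Insert 38: [26, 30, 33, 38, 38, 62, 95, 27]
Insert 27: [26, 27, 30, 33, 38, 38, 62, 95]

Sorted: [26, 27, 30, 33, 38, 38, 62, 95]


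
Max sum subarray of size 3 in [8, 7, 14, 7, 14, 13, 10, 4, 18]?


[0:3]: 29
[1:4]: 28
[2:5]: 35
[3:6]: 34
[4:7]: 37
[5:8]: 27
[6:9]: 32

Max: 37 at [4:7]


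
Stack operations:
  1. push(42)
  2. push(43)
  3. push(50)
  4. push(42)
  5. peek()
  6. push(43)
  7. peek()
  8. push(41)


push(42) -> [42]
push(43) -> [42, 43]
push(50) -> [42, 43, 50]
push(42) -> [42, 43, 50, 42]
peek()->42
push(43) -> [42, 43, 50, 42, 43]
peek()->43
push(41) -> [42, 43, 50, 42, 43, 41]

Final stack: [42, 43, 50, 42, 43, 41]


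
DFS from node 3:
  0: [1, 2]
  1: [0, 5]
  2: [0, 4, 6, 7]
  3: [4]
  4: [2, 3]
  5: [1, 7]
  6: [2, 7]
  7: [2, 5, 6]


Visit 3, push [4]
Visit 4, push [2]
Visit 2, push [7, 6, 0]
Visit 0, push [1]
Visit 1, push [5]
Visit 5, push [7]
Visit 7, push [6]
Visit 6, push []

DFS order: [3, 4, 2, 0, 1, 5, 7, 6]


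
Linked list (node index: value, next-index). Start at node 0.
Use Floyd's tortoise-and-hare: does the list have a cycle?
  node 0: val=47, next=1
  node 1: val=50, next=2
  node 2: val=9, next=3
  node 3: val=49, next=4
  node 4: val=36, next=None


Floyd's tortoise (slow, +1) and hare (fast, +2):
  init: slow=0, fast=0
  step 1: slow=1, fast=2
  step 2: slow=2, fast=4
  step 3: fast -> None, no cycle

Cycle: no


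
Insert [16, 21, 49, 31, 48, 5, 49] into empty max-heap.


Insert 16: [16]
Insert 21: [21, 16]
Insert 49: [49, 16, 21]
Insert 31: [49, 31, 21, 16]
Insert 48: [49, 48, 21, 16, 31]
Insert 5: [49, 48, 21, 16, 31, 5]
Insert 49: [49, 48, 49, 16, 31, 5, 21]

Final heap: [49, 48, 49, 16, 31, 5, 21]


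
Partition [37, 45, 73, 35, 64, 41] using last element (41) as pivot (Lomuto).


Pivot: 41
  37 <= 41: advance i (no swap)
  35 <= 41: swap -> [37, 35, 73, 45, 64, 41]
Place pivot at 2: [37, 35, 41, 45, 64, 73]

Partitioned: [37, 35, 41, 45, 64, 73]


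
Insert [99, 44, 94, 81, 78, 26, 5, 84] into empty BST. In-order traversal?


Insert 99: root
Insert 44: L from 99
Insert 94: L from 99 -> R from 44
Insert 81: L from 99 -> R from 44 -> L from 94
Insert 78: L from 99 -> R from 44 -> L from 94 -> L from 81
Insert 26: L from 99 -> L from 44
Insert 5: L from 99 -> L from 44 -> L from 26
Insert 84: L from 99 -> R from 44 -> L from 94 -> R from 81

In-order: [5, 26, 44, 78, 81, 84, 94, 99]


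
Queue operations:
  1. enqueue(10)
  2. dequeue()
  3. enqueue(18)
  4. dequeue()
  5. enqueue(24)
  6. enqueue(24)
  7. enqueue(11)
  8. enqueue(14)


enqueue(10) -> [10]
dequeue()->10, []
enqueue(18) -> [18]
dequeue()->18, []
enqueue(24) -> [24]
enqueue(24) -> [24, 24]
enqueue(11) -> [24, 24, 11]
enqueue(14) -> [24, 24, 11, 14]

Final queue: [24, 24, 11, 14]


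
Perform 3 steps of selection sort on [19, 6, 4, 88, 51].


Initial: [19, 6, 4, 88, 51]
Step 1: min=4 at 2
  Swap: [4, 6, 19, 88, 51]
Step 2: min=6 at 1
  Swap: [4, 6, 19, 88, 51]
Step 3: min=19 at 2
  Swap: [4, 6, 19, 88, 51]

After 3 steps: [4, 6, 19, 88, 51]


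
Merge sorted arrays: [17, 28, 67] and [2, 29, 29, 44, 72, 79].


Take 2 from B
Take 17 from A
Take 28 from A
Take 29 from B
Take 29 from B
Take 44 from B
Take 67 from A

Merged: [2, 17, 28, 29, 29, 44, 67, 72, 79]


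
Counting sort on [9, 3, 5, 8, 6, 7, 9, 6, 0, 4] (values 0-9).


Input: [9, 3, 5, 8, 6, 7, 9, 6, 0, 4]
Counts: [1, 0, 0, 1, 1, 1, 2, 1, 1, 2]

Sorted: [0, 3, 4, 5, 6, 6, 7, 8, 9, 9]


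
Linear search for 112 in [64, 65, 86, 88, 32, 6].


i=0: 64!=112
i=1: 65!=112
i=2: 86!=112
i=3: 88!=112
i=4: 32!=112
i=5: 6!=112

Not found, 6 comps


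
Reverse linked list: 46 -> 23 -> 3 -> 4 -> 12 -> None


Step 1: curr=46, set curr.next=prev(None) | reversed so far: 46
Step 2: curr=23, set curr.next=prev(46) | reversed so far: 23 -> 46
Step 3: curr=3, set curr.next=prev(23) | reversed so far: 3 -> 23 -> 46
Step 4: curr=4, set curr.next=prev(3) | reversed so far: 4 -> 3 -> 23 -> 46
Step 5: curr=12, set curr.next=prev(4) | reversed so far: 12 -> 4 -> 3 -> 23 -> 46

12 -> 4 -> 3 -> 23 -> 46 -> None


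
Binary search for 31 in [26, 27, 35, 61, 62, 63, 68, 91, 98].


Step 1: lo=0, hi=8, mid=4, val=62
Step 2: lo=0, hi=3, mid=1, val=27
Step 3: lo=2, hi=3, mid=2, val=35

Not found


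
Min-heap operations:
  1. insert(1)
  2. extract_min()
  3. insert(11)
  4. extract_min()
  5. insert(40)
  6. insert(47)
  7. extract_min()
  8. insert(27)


insert(1) -> [1]
extract_min()->1, []
insert(11) -> [11]
extract_min()->11, []
insert(40) -> [40]
insert(47) -> [40, 47]
extract_min()->40, [47]
insert(27) -> [27, 47]

Final heap: [27, 47]


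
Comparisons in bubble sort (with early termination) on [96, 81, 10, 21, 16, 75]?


Algorithm: bubble sort (with early termination)
Input: [96, 81, 10, 21, 16, 75]
Sorted: [10, 16, 21, 75, 81, 96]

14


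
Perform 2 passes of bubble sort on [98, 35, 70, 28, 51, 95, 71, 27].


Initial: [98, 35, 70, 28, 51, 95, 71, 27]
Pass 1: [35, 70, 28, 51, 95, 71, 27, 98] (7 swaps)
Pass 2: [35, 28, 51, 70, 71, 27, 95, 98] (4 swaps)

After 2 passes: [35, 28, 51, 70, 71, 27, 95, 98]


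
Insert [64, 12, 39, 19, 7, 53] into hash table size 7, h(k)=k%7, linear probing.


Insert 64: h=1 -> slot 1
Insert 12: h=5 -> slot 5
Insert 39: h=4 -> slot 4
Insert 19: h=5, 1 probes -> slot 6
Insert 7: h=0 -> slot 0
Insert 53: h=4, 5 probes -> slot 2

Table: [7, 64, 53, None, 39, 12, 19]


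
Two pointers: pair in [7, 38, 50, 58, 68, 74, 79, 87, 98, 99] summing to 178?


lo=0(7)+hi=9(99)=106
lo=1(38)+hi=9(99)=137
lo=2(50)+hi=9(99)=149
lo=3(58)+hi=9(99)=157
lo=4(68)+hi=9(99)=167
lo=5(74)+hi=9(99)=173
lo=6(79)+hi=9(99)=178

Yes: 79+99=178


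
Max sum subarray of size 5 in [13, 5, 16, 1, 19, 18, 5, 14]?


[0:5]: 54
[1:6]: 59
[2:7]: 59
[3:8]: 57

Max: 59 at [1:6]


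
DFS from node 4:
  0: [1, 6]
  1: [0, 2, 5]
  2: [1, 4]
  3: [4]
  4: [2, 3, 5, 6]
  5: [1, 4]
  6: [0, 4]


Visit 4, push [6, 5, 3, 2]
Visit 2, push [1]
Visit 1, push [5, 0]
Visit 0, push [6]
Visit 6, push []
Visit 5, push []
Visit 3, push []

DFS order: [4, 2, 1, 0, 6, 5, 3]


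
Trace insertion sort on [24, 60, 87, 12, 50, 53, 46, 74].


Initial: [24, 60, 87, 12, 50, 53, 46, 74]
Insert 60: [24, 60, 87, 12, 50, 53, 46, 74]
Insert 87: [24, 60, 87, 12, 50, 53, 46, 74]
Insert 12: [12, 24, 60, 87, 50, 53, 46, 74]
Insert 50: [12, 24, 50, 60, 87, 53, 46, 74]
Insert 53: [12, 24, 50, 53, 60, 87, 46, 74]
Insert 46: [12, 24, 46, 50, 53, 60, 87, 74]
Insert 74: [12, 24, 46, 50, 53, 60, 74, 87]

Sorted: [12, 24, 46, 50, 53, 60, 74, 87]


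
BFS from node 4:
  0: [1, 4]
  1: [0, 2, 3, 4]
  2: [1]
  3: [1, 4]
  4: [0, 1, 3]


Visit 4, enqueue [0, 1, 3]
Visit 0, enqueue []
Visit 1, enqueue [2]
Visit 3, enqueue []
Visit 2, enqueue []

BFS order: [4, 0, 1, 3, 2]


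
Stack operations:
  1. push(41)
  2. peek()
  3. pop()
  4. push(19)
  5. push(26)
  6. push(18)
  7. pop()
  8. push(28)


push(41) -> [41]
peek()->41
pop()->41, []
push(19) -> [19]
push(26) -> [19, 26]
push(18) -> [19, 26, 18]
pop()->18, [19, 26]
push(28) -> [19, 26, 28]

Final stack: [19, 26, 28]


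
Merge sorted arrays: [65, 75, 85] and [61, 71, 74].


Take 61 from B
Take 65 from A
Take 71 from B
Take 74 from B

Merged: [61, 65, 71, 74, 75, 85]


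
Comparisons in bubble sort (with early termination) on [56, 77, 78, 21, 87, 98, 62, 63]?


Algorithm: bubble sort (with early termination)
Input: [56, 77, 78, 21, 87, 98, 62, 63]
Sorted: [21, 56, 62, 63, 77, 78, 87, 98]

25
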